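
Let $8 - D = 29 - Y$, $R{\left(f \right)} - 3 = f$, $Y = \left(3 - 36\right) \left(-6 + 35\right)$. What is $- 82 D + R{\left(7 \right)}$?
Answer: $80206$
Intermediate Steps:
$Y = -957$ ($Y = \left(-33\right) 29 = -957$)
$R{\left(f \right)} = 3 + f$
$D = -978$ ($D = 8 - \left(29 - -957\right) = 8 - \left(29 + 957\right) = 8 - 986 = -978$)
$- 82 D + R{\left(7 \right)} = \left(-82\right) \left(-978\right) + \left(3 + 7\right) = 80196 + 10 = 80206$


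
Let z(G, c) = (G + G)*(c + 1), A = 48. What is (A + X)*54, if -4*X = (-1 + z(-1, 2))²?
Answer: 3861/2 ≈ 1930.5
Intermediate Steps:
z(G, c) = 2*G*(1 + c) (z(G, c) = (2*G)*(1 + c) = 2*G*(1 + c))
X = -49/4 (X = -(-1 + 2*(-1)*(1 + 2))²/4 = -(-1 + 2*(-1)*3)²/4 = -(-1 - 6)²/4 = -¼*(-7)² = -¼*49 = -49/4 ≈ -12.250)
(A + X)*54 = (48 - 49/4)*54 = (143/4)*54 = 3861/2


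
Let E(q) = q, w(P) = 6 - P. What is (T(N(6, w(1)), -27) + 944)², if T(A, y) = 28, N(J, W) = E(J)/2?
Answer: 944784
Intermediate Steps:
N(J, W) = J/2
(T(N(6, w(1)), -27) + 944)² = (28 + 944)² = 972² = 944784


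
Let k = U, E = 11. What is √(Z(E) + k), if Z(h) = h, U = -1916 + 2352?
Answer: √447 ≈ 21.142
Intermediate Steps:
U = 436
k = 436
√(Z(E) + k) = √(11 + 436) = √447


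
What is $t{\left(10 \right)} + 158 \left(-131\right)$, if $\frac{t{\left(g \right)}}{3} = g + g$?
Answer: $-20638$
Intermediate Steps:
$t{\left(g \right)} = 6 g$ ($t{\left(g \right)} = 3 \left(g + g\right) = 3 \cdot 2 g = 6 g$)
$t{\left(10 \right)} + 158 \left(-131\right) = 6 \cdot 10 + 158 \left(-131\right) = 60 - 20698 = -20638$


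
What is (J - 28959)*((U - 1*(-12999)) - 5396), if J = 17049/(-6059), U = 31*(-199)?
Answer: -251637789420/6059 ≈ -4.1531e+7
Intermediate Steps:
U = -6169
J = -17049/6059 (J = 17049*(-1/6059) = -17049/6059 ≈ -2.8138)
(J - 28959)*((U - 1*(-12999)) - 5396) = (-17049/6059 - 28959)*((-6169 - 1*(-12999)) - 5396) = -175479630*((-6169 + 12999) - 5396)/6059 = -175479630*(6830 - 5396)/6059 = -175479630/6059*1434 = -251637789420/6059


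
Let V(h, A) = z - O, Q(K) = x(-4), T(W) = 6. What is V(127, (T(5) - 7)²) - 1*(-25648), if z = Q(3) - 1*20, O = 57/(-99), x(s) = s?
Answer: 845611/33 ≈ 25625.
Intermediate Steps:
Q(K) = -4
O = -19/33 (O = 57*(-1/99) = -19/33 ≈ -0.57576)
z = -24 (z = -4 - 1*20 = -4 - 20 = -24)
V(h, A) = -773/33 (V(h, A) = -24 - 1*(-19/33) = -24 + 19/33 = -773/33)
V(127, (T(5) - 7)²) - 1*(-25648) = -773/33 - 1*(-25648) = -773/33 + 25648 = 845611/33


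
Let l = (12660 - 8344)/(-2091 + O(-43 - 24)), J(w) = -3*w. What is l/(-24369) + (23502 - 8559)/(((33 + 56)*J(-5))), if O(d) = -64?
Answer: 52316021383/4673852355 ≈ 11.193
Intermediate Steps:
l = -4316/2155 (l = (12660 - 8344)/(-2091 - 64) = 4316/(-2155) = 4316*(-1/2155) = -4316/2155 ≈ -2.0028)
l/(-24369) + (23502 - 8559)/(((33 + 56)*J(-5))) = -4316/2155/(-24369) + (23502 - 8559)/(((33 + 56)*(-3*(-5)))) = -4316/2155*(-1/24369) + 14943/((89*15)) = 4316/52515195 + 14943/1335 = 4316/52515195 + 14943*(1/1335) = 4316/52515195 + 4981/445 = 52316021383/4673852355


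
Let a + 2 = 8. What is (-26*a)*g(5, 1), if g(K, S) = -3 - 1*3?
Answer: 936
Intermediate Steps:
a = 6 (a = -2 + 8 = 6)
g(K, S) = -6 (g(K, S) = -3 - 3 = -6)
(-26*a)*g(5, 1) = -26*6*(-6) = -156*(-6) = 936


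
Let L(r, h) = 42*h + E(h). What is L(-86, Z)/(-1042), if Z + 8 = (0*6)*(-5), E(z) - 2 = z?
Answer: 171/521 ≈ 0.32822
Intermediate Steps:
E(z) = 2 + z
Z = -8 (Z = -8 + (0*6)*(-5) = -8 + 0*(-5) = -8 + 0 = -8)
L(r, h) = 2 + 43*h (L(r, h) = 42*h + (2 + h) = 2 + 43*h)
L(-86, Z)/(-1042) = (2 + 43*(-8))/(-1042) = (2 - 344)*(-1/1042) = -342*(-1/1042) = 171/521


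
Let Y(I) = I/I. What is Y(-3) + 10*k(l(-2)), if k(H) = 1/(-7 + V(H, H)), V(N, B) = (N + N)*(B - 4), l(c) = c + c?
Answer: 67/57 ≈ 1.1754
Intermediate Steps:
l(c) = 2*c
V(N, B) = 2*N*(-4 + B) (V(N, B) = (2*N)*(-4 + B) = 2*N*(-4 + B))
k(H) = 1/(-7 + 2*H*(-4 + H))
Y(I) = 1
Y(-3) + 10*k(l(-2)) = 1 + 10/(-7 + 2*(2*(-2))*(-4 + 2*(-2))) = 1 + 10/(-7 + 2*(-4)*(-4 - 4)) = 1 + 10/(-7 + 2*(-4)*(-8)) = 1 + 10/(-7 + 64) = 1 + 10/57 = 67/57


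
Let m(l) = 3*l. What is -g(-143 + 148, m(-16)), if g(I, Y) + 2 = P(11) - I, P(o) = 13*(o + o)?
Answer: -279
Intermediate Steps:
P(o) = 26*o (P(o) = 13*(2*o) = 26*o)
g(I, Y) = 284 - I (g(I, Y) = -2 + (26*11 - I) = -2 + (286 - I) = 284 - I)
-g(-143 + 148, m(-16)) = -(284 - (-143 + 148)) = -(284 - 1*5) = -(284 - 5) = -1*279 = -279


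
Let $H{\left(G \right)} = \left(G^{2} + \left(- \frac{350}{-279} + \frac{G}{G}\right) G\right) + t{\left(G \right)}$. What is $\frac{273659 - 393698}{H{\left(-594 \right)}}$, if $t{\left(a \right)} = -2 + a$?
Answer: $- \frac{3721209}{10877926} \approx -0.34209$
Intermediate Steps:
$H{\left(G \right)} = -2 + G^{2} + \frac{908 G}{279}$ ($H{\left(G \right)} = \left(G^{2} + \left(- \frac{350}{-279} + \frac{G}{G}\right) G\right) + \left(-2 + G\right) = \left(G^{2} + \left(\left(-350\right) \left(- \frac{1}{279}\right) + 1\right) G\right) + \left(-2 + G\right) = \left(G^{2} + \left(\frac{350}{279} + 1\right) G\right) + \left(-2 + G\right) = \left(G^{2} + \frac{629 G}{279}\right) + \left(-2 + G\right) = -2 + G^{2} + \frac{908 G}{279}$)
$\frac{273659 - 393698}{H{\left(-594 \right)}} = \frac{273659 - 393698}{-2 + \left(-594\right)^{2} + \frac{908}{279} \left(-594\right)} = \frac{273659 - 393698}{-2 + 352836 - \frac{59928}{31}} = - \frac{120039}{\frac{10877926}{31}} = \left(-120039\right) \frac{31}{10877926} = - \frac{3721209}{10877926}$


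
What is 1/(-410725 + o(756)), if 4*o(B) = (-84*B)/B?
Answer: -1/410746 ≈ -2.4346e-6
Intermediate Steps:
o(B) = -21 (o(B) = ((-84*B)/B)/4 = (1/4)*(-84) = -21)
1/(-410725 + o(756)) = 1/(-410725 - 21) = 1/(-410746) = -1/410746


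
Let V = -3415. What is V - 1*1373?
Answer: -4788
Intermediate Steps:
V - 1*1373 = -3415 - 1*1373 = -3415 - 1373 = -4788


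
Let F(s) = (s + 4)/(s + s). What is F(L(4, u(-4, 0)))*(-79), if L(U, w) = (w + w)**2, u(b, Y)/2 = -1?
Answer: -395/8 ≈ -49.375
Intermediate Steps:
u(b, Y) = -2 (u(b, Y) = 2*(-1) = -2)
L(U, w) = 4*w**2 (L(U, w) = (2*w)**2 = 4*w**2)
F(s) = (4 + s)/(2*s) (F(s) = (4 + s)/((2*s)) = (4 + s)*(1/(2*s)) = (4 + s)/(2*s))
F(L(4, u(-4, 0)))*(-79) = ((4 + 4*(-2)**2)/(2*((4*(-2)**2))))*(-79) = ((4 + 4*4)/(2*((4*4))))*(-79) = ((1/2)*(4 + 16)/16)*(-79) = ((1/2)*(1/16)*20)*(-79) = (5/8)*(-79) = -395/8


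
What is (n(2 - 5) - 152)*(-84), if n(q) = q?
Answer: 13020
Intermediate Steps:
(n(2 - 5) - 152)*(-84) = ((2 - 5) - 152)*(-84) = (-3 - 152)*(-84) = -155*(-84) = 13020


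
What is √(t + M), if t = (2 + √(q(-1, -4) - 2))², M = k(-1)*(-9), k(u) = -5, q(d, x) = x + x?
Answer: √(39 + 4*I*√10) ≈ 6.3246 + 1.0*I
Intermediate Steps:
q(d, x) = 2*x
M = 45 (M = -5*(-9) = 45)
t = (2 + I*√10)² (t = (2 + √(2*(-4) - 2))² = (2 + √(-8 - 2))² = (2 + √(-10))² = (2 + I*√10)² ≈ -6.0 + 12.649*I)
√(t + M) = √((2 + I*√10)² + 45) = √(45 + (2 + I*√10)²)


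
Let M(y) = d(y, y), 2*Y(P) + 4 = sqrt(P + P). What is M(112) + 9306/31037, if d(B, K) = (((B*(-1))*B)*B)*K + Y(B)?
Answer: -4883732090400/31037 + 2*sqrt(14) ≈ -1.5735e+8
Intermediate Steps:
Y(P) = -2 + sqrt(2)*sqrt(P)/2 (Y(P) = -2 + sqrt(P + P)/2 = -2 + sqrt(2*P)/2 = -2 + (sqrt(2)*sqrt(P))/2 = -2 + sqrt(2)*sqrt(P)/2)
d(B, K) = -2 + sqrt(2)*sqrt(B)/2 - K*B**3 (d(B, K) = (((B*(-1))*B)*B)*K + (-2 + sqrt(2)*sqrt(B)/2) = (((-B)*B)*B)*K + (-2 + sqrt(2)*sqrt(B)/2) = ((-B**2)*B)*K + (-2 + sqrt(2)*sqrt(B)/2) = (-B**3)*K + (-2 + sqrt(2)*sqrt(B)/2) = -K*B**3 + (-2 + sqrt(2)*sqrt(B)/2) = -2 + sqrt(2)*sqrt(B)/2 - K*B**3)
M(y) = -2 - y**4 + sqrt(2)*sqrt(y)/2 (M(y) = -2 + sqrt(2)*sqrt(y)/2 - y*y**3 = -2 + sqrt(2)*sqrt(y)/2 - y**4 = -2 - y**4 + sqrt(2)*sqrt(y)/2)
M(112) + 9306/31037 = (-2 - 1*112**4 + sqrt(2)*sqrt(112)/2) + 9306/31037 = (-2 - 1*157351936 + sqrt(2)*(4*sqrt(7))/2) + 9306*(1/31037) = (-2 - 157351936 + 2*sqrt(14)) + 9306/31037 = (-157351938 + 2*sqrt(14)) + 9306/31037 = -4883732090400/31037 + 2*sqrt(14)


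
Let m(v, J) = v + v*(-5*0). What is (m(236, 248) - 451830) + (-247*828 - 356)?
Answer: -656466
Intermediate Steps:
m(v, J) = v (m(v, J) = v + v*0 = v + 0 = v)
(m(236, 248) - 451830) + (-247*828 - 356) = (236 - 451830) + (-247*828 - 356) = -451594 + (-204516 - 356) = -451594 - 204872 = -656466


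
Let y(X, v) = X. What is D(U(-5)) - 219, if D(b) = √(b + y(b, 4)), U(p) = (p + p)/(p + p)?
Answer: -219 + √2 ≈ -217.59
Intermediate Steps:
U(p) = 1 (U(p) = (2*p)/((2*p)) = (2*p)*(1/(2*p)) = 1)
D(b) = √2*√b (D(b) = √(b + b) = √(2*b) = √2*√b)
D(U(-5)) - 219 = √2*√1 - 219 = √2*1 - 219 = √2 - 219 = -219 + √2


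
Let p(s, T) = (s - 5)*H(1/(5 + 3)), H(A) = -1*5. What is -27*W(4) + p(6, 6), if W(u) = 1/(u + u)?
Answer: -67/8 ≈ -8.3750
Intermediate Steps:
W(u) = 1/(2*u)
H(A) = -5
p(s, T) = 25 - 5*s (p(s, T) = (s - 5)*(-5) = (-5 + s)*(-5) = 25 - 5*s)
-27*W(4) + p(6, 6) = -27/(2*4) + (25 - 5*6) = -27/(2*4) + (25 - 30) = -27*1/8 - 5 = -27/8 - 5 = -67/8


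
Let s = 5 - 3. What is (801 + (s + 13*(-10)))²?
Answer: 452929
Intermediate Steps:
s = 2
(801 + (s + 13*(-10)))² = (801 + (2 + 13*(-10)))² = (801 + (2 - 130))² = (801 - 128)² = 673² = 452929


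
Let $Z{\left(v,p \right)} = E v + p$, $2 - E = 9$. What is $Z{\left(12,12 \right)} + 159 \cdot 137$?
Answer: $21711$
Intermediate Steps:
$E = -7$ ($E = 2 - 9 = -7$)
$Z{\left(v,p \right)} = p - 7 v$ ($Z{\left(v,p \right)} = - 7 v + p = p - 7 v$)
$Z{\left(12,12 \right)} + 159 \cdot 137 = \left(12 - 84\right) + 159 \cdot 137 = \left(12 - 84\right) + 21783 = -72 + 21783 = 21711$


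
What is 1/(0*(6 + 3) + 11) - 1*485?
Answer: -5334/11 ≈ -484.91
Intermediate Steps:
1/(0*(6 + 3) + 11) - 1*485 = 1/(0*9 + 11) - 485 = 1/(0 + 11) - 485 = 1/11 - 485 = -5334/11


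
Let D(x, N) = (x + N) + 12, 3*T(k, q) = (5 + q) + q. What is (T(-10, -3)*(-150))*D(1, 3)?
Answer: 800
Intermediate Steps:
T(k, q) = 5/3 + 2*q/3 (T(k, q) = ((5 + q) + q)/3 = (5 + 2*q)/3 = 5/3 + 2*q/3)
D(x, N) = 12 + N + x (D(x, N) = (N + x) + 12 = 12 + N + x)
(T(-10, -3)*(-150))*D(1, 3) = ((5/3 + (2/3)*(-3))*(-150))*(12 + 3 + 1) = ((5/3 - 2)*(-150))*16 = -1/3*(-150)*16 = 50*16 = 800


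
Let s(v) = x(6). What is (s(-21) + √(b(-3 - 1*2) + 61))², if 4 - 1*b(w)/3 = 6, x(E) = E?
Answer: (6 + √55)² ≈ 179.99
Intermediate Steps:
b(w) = -6 (b(w) = 12 - 3*6 = 12 - 18 = -6)
s(v) = 6
(s(-21) + √(b(-3 - 1*2) + 61))² = (6 + √(-6 + 61))² = (6 + √55)²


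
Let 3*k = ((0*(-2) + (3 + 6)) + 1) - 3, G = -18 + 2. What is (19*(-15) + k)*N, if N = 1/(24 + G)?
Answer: -106/3 ≈ -35.333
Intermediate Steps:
G = -16
k = 7/3 (k = (((0*(-2) + (3 + 6)) + 1) - 3)/3 = (((0 + 9) + 1) - 3)/3 = ((9 + 1) - 3)/3 = (10 - 3)/3 = (⅓)*7 = 7/3 ≈ 2.3333)
N = ⅛ (N = 1/(24 - 16) = 1/8 = ⅛ ≈ 0.12500)
(19*(-15) + k)*N = (19*(-15) + 7/3)*(⅛) = (-285 + 7/3)*(⅛) = -848/3*⅛ = -106/3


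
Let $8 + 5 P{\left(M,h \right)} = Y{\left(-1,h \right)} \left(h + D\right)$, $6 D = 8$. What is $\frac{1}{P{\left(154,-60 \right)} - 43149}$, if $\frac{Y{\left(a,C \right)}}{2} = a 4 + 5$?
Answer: $- \frac{15}{647611} \approx -2.3162 \cdot 10^{-5}$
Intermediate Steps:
$D = \frac{4}{3}$ ($D = \frac{1}{6} \cdot 8 = \frac{4}{3} \approx 1.3333$)
$Y{\left(a,C \right)} = 10 + 8 a$ ($Y{\left(a,C \right)} = 2 \left(a 4 + 5\right) = 2 \left(4 a + 5\right) = 2 \left(5 + 4 a\right) = 10 + 8 a$)
$P{\left(M,h \right)} = - \frac{16}{15} + \frac{2 h}{5}$ ($P{\left(M,h \right)} = - \frac{8}{5} + \frac{\left(10 + 8 \left(-1\right)\right) \left(h + \frac{4}{3}\right)}{5} = - \frac{8}{5} + \frac{\left(10 - 8\right) \left(\frac{4}{3} + h\right)}{5} = - \frac{8}{5} + \frac{2 \left(\frac{4}{3} + h\right)}{5} = - \frac{8}{5} + \frac{\frac{8}{3} + 2 h}{5} = - \frac{8}{5} + \left(\frac{8}{15} + \frac{2 h}{5}\right) = - \frac{16}{15} + \frac{2 h}{5}$)
$\frac{1}{P{\left(154,-60 \right)} - 43149} = \frac{1}{\left(- \frac{16}{15} + \frac{2}{5} \left(-60\right)\right) - 43149} = \frac{1}{\left(- \frac{16}{15} - 24\right) - 43149} = \frac{1}{- \frac{376}{15} - 43149} = \frac{1}{- \frac{647611}{15}} = - \frac{15}{647611}$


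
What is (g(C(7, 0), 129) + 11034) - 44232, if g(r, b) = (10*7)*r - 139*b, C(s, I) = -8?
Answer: -51689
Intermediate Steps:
g(r, b) = -139*b + 70*r (g(r, b) = 70*r - 139*b = -139*b + 70*r)
(g(C(7, 0), 129) + 11034) - 44232 = ((-139*129 + 70*(-8)) + 11034) - 44232 = ((-17931 - 560) + 11034) - 44232 = (-18491 + 11034) - 44232 = -7457 - 44232 = -51689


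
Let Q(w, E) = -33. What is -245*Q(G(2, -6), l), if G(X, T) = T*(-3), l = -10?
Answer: 8085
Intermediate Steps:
G(X, T) = -3*T
-245*Q(G(2, -6), l) = -245*(-33) = 8085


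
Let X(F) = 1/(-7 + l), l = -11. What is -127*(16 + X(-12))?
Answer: -36449/18 ≈ -2024.9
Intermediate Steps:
X(F) = -1/18 (X(F) = 1/(-7 - 11) = 1/(-18) = -1/18)
-127*(16 + X(-12)) = -127*(16 - 1/18) = -127*287/18 = -36449/18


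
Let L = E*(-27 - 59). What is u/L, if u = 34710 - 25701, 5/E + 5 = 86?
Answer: -729729/430 ≈ -1697.0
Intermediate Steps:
E = 5/81 (E = 5/(-5 + 86) = 5/81 ≈ 0.061728)
u = 9009
L = -430/81 (L = 5*(-27 - 59)/81 = (5/81)*(-86) = -430/81 ≈ -5.3086)
u/L = 9009/(-430/81) = 9009*(-81/430) = -729729/430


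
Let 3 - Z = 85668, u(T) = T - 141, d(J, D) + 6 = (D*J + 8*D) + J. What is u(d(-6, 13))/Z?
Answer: 127/85665 ≈ 0.0014825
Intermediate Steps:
d(J, D) = -6 + J + 8*D + D*J (d(J, D) = -6 + ((D*J + 8*D) + J) = -6 + ((8*D + D*J) + J) = -6 + (J + 8*D + D*J) = -6 + J + 8*D + D*J)
u(T) = -141 + T
Z = -85665 (Z = 3 - 1*85668 = 3 - 85668 = -85665)
u(d(-6, 13))/Z = (-141 + (-6 - 6 + 8*13 + 13*(-6)))/(-85665) = (-141 + (-6 - 6 + 104 - 78))*(-1/85665) = (-141 + 14)*(-1/85665) = -127*(-1/85665) = 127/85665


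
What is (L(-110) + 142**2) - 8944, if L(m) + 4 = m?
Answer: 11106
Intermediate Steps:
L(m) = -4 + m
(L(-110) + 142**2) - 8944 = ((-4 - 110) + 142**2) - 8944 = (-114 + 20164) - 8944 = 20050 - 8944 = 11106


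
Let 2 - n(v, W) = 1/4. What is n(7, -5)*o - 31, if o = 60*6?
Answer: 599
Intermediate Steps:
n(v, W) = 7/4 (n(v, W) = 2 - 1/4 = 2 - 1*¼ = 2 - ¼ = 7/4)
o = 360
n(7, -5)*o - 31 = (7/4)*360 - 31 = 630 - 31 = 599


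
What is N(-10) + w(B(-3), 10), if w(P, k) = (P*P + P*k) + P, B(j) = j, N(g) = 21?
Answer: -3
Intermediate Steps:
w(P, k) = P + P**2 + P*k (w(P, k) = (P**2 + P*k) + P = P + P**2 + P*k)
N(-10) + w(B(-3), 10) = 21 - 3*(1 - 3 + 10) = 21 - 3*8 = 21 - 24 = -3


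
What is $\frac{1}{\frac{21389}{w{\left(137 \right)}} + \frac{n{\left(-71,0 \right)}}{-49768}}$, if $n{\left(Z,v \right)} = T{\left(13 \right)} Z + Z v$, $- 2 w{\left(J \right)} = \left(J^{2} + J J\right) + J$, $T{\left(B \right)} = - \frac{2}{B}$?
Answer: $- \frac{12187561100}{13841015701} \approx -0.88054$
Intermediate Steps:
$w{\left(J \right)} = - J^{2} - \frac{J}{2}$ ($w{\left(J \right)} = - \frac{\left(J^{2} + J J\right) + J}{2} = - \frac{\left(J^{2} + J^{2}\right) + J}{2} = - \frac{2 J^{2} + J}{2} = - \frac{J + 2 J^{2}}{2} = - J^{2} - \frac{J}{2}$)
$n{\left(Z,v \right)} = - \frac{2 Z}{13} + Z v$ ($n{\left(Z,v \right)} = - \frac{2}{13} Z + Z v = \left(-2\right) \frac{1}{13} Z + Z v = - \frac{2 Z}{13} + Z v$)
$\frac{1}{\frac{21389}{w{\left(137 \right)}} + \frac{n{\left(-71,0 \right)}}{-49768}} = \frac{1}{\frac{21389}{\left(-1\right) 137 \left(\frac{1}{2} + 137\right)} + \frac{\frac{1}{13} \left(-71\right) \left(-2 + 13 \cdot 0\right)}{-49768}} = \frac{1}{\frac{21389}{\left(-1\right) 137 \cdot \frac{275}{2}} + \frac{1}{13} \left(-71\right) \left(-2 + 0\right) \left(- \frac{1}{49768}\right)} = \frac{1}{\frac{21389}{- \frac{37675}{2}} + \frac{1}{13} \left(-71\right) \left(-2\right) \left(- \frac{1}{49768}\right)} = \frac{1}{21389 \left(- \frac{2}{37675}\right) + \frac{142}{13} \left(- \frac{1}{49768}\right)} = \frac{1}{- \frac{42778}{37675} - \frac{71}{323492}} = \frac{1}{- \frac{13841015701}{12187561100}} = - \frac{12187561100}{13841015701}$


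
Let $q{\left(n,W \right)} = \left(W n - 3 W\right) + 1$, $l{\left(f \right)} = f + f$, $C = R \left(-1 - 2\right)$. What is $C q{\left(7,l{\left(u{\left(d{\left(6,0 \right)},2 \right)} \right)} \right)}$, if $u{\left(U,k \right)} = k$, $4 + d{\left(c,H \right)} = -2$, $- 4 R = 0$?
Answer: $0$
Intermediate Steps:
$R = 0$ ($R = \left(- \frac{1}{4}\right) 0 = 0$)
$C = 0$ ($C = 0 \left(-1 - 2\right) = 0 \left(-3\right) = 0$)
$d{\left(c,H \right)} = -6$ ($d{\left(c,H \right)} = -4 - 2 = -6$)
$l{\left(f \right)} = 2 f$
$q{\left(n,W \right)} = 1 - 3 W + W n$ ($q{\left(n,W \right)} = \left(- 3 W + W n\right) + 1 = 1 - 3 W + W n$)
$C q{\left(7,l{\left(u{\left(d{\left(6,0 \right)},2 \right)} \right)} \right)} = 0 \left(1 - 3 \cdot 2 \cdot 2 + 2 \cdot 2 \cdot 7\right) = 0 \left(1 - 12 + 4 \cdot 7\right) = 0 \left(1 - 12 + 28\right) = 0 \cdot 17 = 0$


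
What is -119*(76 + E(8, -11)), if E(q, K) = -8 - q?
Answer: -7140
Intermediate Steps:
-119*(76 + E(8, -11)) = -119*(76 + (-8 - 1*8)) = -119*(76 + (-8 - 8)) = -119*(76 - 16) = -119*60 = -7140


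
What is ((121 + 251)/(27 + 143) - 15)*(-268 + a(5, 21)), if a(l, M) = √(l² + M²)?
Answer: 291852/85 - 1089*√466/85 ≈ 3157.0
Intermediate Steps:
a(l, M) = √(M² + l²)
((121 + 251)/(27 + 143) - 15)*(-268 + a(5, 21)) = ((121 + 251)/(27 + 143) - 15)*(-268 + √(21² + 5²)) = (372/170 - 15)*(-268 + √(441 + 25)) = (372*(1/170) - 15)*(-268 + √466) = (186/85 - 15)*(-268 + √466) = -1089*(-268 + √466)/85 = 291852/85 - 1089*√466/85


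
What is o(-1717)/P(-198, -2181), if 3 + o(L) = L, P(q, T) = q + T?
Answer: 1720/2379 ≈ 0.72299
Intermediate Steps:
P(q, T) = T + q
o(L) = -3 + L
o(-1717)/P(-198, -2181) = (-3 - 1717)/(-2181 - 198) = -1720/(-2379) = -1720*(-1/2379) = 1720/2379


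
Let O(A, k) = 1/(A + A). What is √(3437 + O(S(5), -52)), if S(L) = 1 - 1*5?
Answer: 3*√6110/4 ≈ 58.625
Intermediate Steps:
S(L) = -4 (S(L) = 1 - 5 = -4)
O(A, k) = 1/(2*A)
√(3437 + O(S(5), -52)) = √(3437 + (½)/(-4)) = √(3437 + (½)*(-¼)) = √(3437 - ⅛) = √(27495/8) = 3*√6110/4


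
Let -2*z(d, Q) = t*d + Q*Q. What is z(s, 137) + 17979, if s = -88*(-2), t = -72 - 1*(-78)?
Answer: 16133/2 ≈ 8066.5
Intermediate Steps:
t = 6 (t = -72 + 78 = 6)
s = 176
z(d, Q) = -3*d - Q²/2 (z(d, Q) = -(6*d + Q*Q)/2 = -(6*d + Q²)/2 = -(Q² + 6*d)/2 = -3*d - Q²/2)
z(s, 137) + 17979 = (-3*176 - ½*137²) + 17979 = (-528 - ½*18769) + 17979 = (-528 - 18769/2) + 17979 = -19825/2 + 17979 = 16133/2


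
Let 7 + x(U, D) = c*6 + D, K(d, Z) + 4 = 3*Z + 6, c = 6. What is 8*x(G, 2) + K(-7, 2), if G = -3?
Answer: 256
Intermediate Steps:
K(d, Z) = 2 + 3*Z (K(d, Z) = -4 + (3*Z + 6) = -4 + (6 + 3*Z) = 2 + 3*Z)
x(U, D) = 29 + D (x(U, D) = -7 + (6*6 + D) = -7 + (36 + D) = 29 + D)
8*x(G, 2) + K(-7, 2) = 8*(29 + 2) + (2 + 3*2) = 8*31 + (2 + 6) = 248 + 8 = 256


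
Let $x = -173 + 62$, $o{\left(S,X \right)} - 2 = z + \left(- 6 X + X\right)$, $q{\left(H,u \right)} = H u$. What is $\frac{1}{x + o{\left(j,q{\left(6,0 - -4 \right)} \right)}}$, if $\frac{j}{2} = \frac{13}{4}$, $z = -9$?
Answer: $- \frac{1}{238} \approx -0.0042017$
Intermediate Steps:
$j = \frac{13}{2}$ ($j = 2 \cdot \frac{13}{4} = \frac{13}{2} \approx 6.5$)
$o{\left(S,X \right)} = -7 - 5 X$ ($o{\left(S,X \right)} = 2 + \left(-9 + \left(- 6 X + X\right)\right) = 2 - \left(9 + 5 X\right) = -7 - 5 X$)
$x = -111$
$\frac{1}{x + o{\left(j,q{\left(6,0 - -4 \right)} \right)}} = \frac{1}{-111 - \left(7 + 5 \cdot 6 \left(0 - -4\right)\right)} = \frac{1}{-111 - \left(7 + 5 \cdot 6 \left(0 + 4\right)\right)} = \frac{1}{-111 - \left(7 + 5 \cdot 6 \cdot 4\right)} = \frac{1}{-111 - 127} = \frac{1}{-238} = - \frac{1}{238}$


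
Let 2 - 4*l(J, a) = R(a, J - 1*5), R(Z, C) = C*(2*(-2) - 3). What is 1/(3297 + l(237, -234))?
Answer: 2/7407 ≈ 0.00027001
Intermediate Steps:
R(Z, C) = -7*C (R(Z, C) = C*(-4 - 3) = C*(-7) = -7*C)
l(J, a) = -33/4 + 7*J/4 (l(J, a) = 1/2 - (-7)*(J - 1*5)/4 = 1/2 - (-7)*(J - 5)/4 = 1/2 - (-7)*(-5 + J)/4 = 1/2 - (35 - 7*J)/4 = 1/2 + (-35/4 + 7*J/4) = -33/4 + 7*J/4)
1/(3297 + l(237, -234)) = 1/(3297 + (-33/4 + (7/4)*237)) = 1/(3297 + (-33/4 + 1659/4)) = 1/(3297 + 813/2) = 1/(7407/2) = 2/7407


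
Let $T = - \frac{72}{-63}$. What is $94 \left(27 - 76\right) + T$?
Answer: $- \frac{32234}{7} \approx -4604.9$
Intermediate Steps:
$T = \frac{8}{7}$ ($T = \left(-72\right) \left(- \frac{1}{63}\right) = \frac{8}{7} \approx 1.1429$)
$94 \left(27 - 76\right) + T = 94 \left(27 - 76\right) + \frac{8}{7} = 94 \left(-49\right) + \frac{8}{7} = -4606 + \frac{8}{7} = - \frac{32234}{7}$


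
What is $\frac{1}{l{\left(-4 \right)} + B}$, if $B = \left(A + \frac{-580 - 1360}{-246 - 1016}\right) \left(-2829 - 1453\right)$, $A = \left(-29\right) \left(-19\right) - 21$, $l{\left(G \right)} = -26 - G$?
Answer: $- \frac{631}{1436196682} \approx -4.3936 \cdot 10^{-7}$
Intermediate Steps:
$A = 530$ ($A = 551 - 21 = 530$)
$B = - \frac{1436182800}{631}$ ($B = \left(530 + \frac{-580 - 1360}{-246 - 1016}\right) \left(-2829 - 1453\right) = \left(530 - \frac{1940}{-1262}\right) \left(-4282\right) = \left(530 - - \frac{970}{631}\right) \left(-4282\right) = \left(530 + \frac{970}{631}\right) \left(-4282\right) = \frac{335400}{631} \left(-4282\right) = - \frac{1436182800}{631} \approx -2.276 \cdot 10^{6}$)
$\frac{1}{l{\left(-4 \right)} + B} = \frac{1}{\left(-26 - -4\right) - \frac{1436182800}{631}} = \frac{1}{\left(-26 + 4\right) - \frac{1436182800}{631}} = \frac{1}{-22 - \frac{1436182800}{631}} = \frac{1}{- \frac{1436196682}{631}} = - \frac{631}{1436196682}$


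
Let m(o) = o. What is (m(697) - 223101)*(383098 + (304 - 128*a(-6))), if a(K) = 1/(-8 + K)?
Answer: -85272171816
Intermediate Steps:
(m(697) - 223101)*(383098 + (304 - 128*a(-6))) = (697 - 223101)*(383098 + (304 - 128/(-8 - 6))) = -222404*(383098 + (304 - 128/(-14))) = -222404*(383098 + (304 - 128*(-1/14))) = -222404*(383098 + (304 + 64/7)) = -222404*(383098 + 2192/7) = -222404*2683878/7 = -85272171816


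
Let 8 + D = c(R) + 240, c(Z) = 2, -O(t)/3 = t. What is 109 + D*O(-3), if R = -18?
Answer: 2215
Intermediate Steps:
O(t) = -3*t
D = 234 (D = -8 + (2 + 240) = -8 + 242 = 234)
109 + D*O(-3) = 109 + 234*(-3*(-3)) = 109 + 234*9 = 109 + 2106 = 2215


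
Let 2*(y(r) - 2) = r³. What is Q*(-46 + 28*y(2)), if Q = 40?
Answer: 4880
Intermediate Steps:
y(r) = 2 + r³/2
Q*(-46 + 28*y(2)) = 40*(-46 + 28*(2 + (½)*2³)) = 40*(-46 + 28*(2 + (½)*8)) = 40*(-46 + 28*(2 + 4)) = 40*(-46 + 28*6) = 40*(-46 + 168) = 40*122 = 4880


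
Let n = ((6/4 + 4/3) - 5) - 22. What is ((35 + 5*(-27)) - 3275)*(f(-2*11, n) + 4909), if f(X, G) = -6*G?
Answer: -17057250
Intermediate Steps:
n = -145/6 (n = ((6*(1/4) + 4*(1/3)) - 5) - 22 = ((3/2 + 4/3) - 5) - 22 = (17/6 - 5) - 22 = -13/6 - 22 = -145/6 ≈ -24.167)
((35 + 5*(-27)) - 3275)*(f(-2*11, n) + 4909) = ((35 + 5*(-27)) - 3275)*(-6*(-145/6) + 4909) = ((35 - 135) - 3275)*(145 + 4909) = (-100 - 3275)*5054 = -3375*5054 = -17057250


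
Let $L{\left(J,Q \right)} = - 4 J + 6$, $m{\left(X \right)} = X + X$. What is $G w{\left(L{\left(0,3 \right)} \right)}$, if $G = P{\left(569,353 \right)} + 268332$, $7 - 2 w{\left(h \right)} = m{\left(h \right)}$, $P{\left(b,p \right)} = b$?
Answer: $- \frac{1344505}{2} \approx -6.7225 \cdot 10^{5}$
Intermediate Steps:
$m{\left(X \right)} = 2 X$
$L{\left(J,Q \right)} = 6 - 4 J$
$w{\left(h \right)} = \frac{7}{2} - h$ ($w{\left(h \right)} = \frac{7}{2} - \frac{2 h}{2} = \frac{7}{2} - h$)
$G = 268901$ ($G = 569 + 268332 = 268901$)
$G w{\left(L{\left(0,3 \right)} \right)} = 268901 \left(\frac{7}{2} - \left(6 - 0\right)\right) = 268901 \left(\frac{7}{2} - \left(6 + 0\right)\right) = 268901 \left(\frac{7}{2} - 6\right) = 268901 \left(- \frac{5}{2}\right) = - \frac{1344505}{2}$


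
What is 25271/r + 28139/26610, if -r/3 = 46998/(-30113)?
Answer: 1687816238183/312654195 ≈ 5398.4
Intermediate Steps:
r = 140994/30113 (r = -140994/(-30113) = -140994*(-1)/30113 = -3*(-46998/30113) = 140994/30113 ≈ 4.6822)
25271/r + 28139/26610 = 25271/(140994/30113) + 28139/26610 = 25271*(30113/140994) + 28139*(1/26610) = 760985623/140994 + 28139/26610 = 1687816238183/312654195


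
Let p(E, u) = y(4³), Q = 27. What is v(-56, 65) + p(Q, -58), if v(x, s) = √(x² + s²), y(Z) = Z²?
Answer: 4096 + √7361 ≈ 4181.8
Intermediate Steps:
p(E, u) = 4096 (p(E, u) = (4³)² = 64² = 4096)
v(x, s) = √(s² + x²)
v(-56, 65) + p(Q, -58) = √(65² + (-56)²) + 4096 = √(4225 + 3136) + 4096 = √7361 + 4096 = 4096 + √7361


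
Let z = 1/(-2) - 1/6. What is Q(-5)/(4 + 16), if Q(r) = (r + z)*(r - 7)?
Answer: 17/5 ≈ 3.4000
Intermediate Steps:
z = -2/3 (z = 1*(-1/2) - 1*1/6 = -1/2 - 1/6 = -2/3 ≈ -0.66667)
Q(r) = (-7 + r)*(-2/3 + r) (Q(r) = (r - 2/3)*(r - 7) = (-2/3 + r)*(-7 + r) = (-7 + r)*(-2/3 + r))
Q(-5)/(4 + 16) = (14/3 + (-5)**2 - 23/3*(-5))/(4 + 16) = (14/3 + 25 + 115/3)/20 = (1/20)*68 = 17/5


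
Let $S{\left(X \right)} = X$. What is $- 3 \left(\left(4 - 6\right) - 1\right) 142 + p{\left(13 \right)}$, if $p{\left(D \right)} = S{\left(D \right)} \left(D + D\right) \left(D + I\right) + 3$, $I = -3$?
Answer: $4661$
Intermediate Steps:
$p{\left(D \right)} = 3 + 2 D^{2} \left(-3 + D\right)$ ($p{\left(D \right)} = D \left(D + D\right) \left(D - 3\right) + 3 = D 2 D \left(-3 + D\right) + 3 = 2 D^{2} \left(-3 + D\right) + 3 = 3 + 2 D^{2} \left(-3 + D\right)$)
$- 3 \left(\left(4 - 6\right) - 1\right) 142 + p{\left(13 \right)} = - 3 \left(\left(4 - 6\right) - 1\right) 142 + \left(3 - 6 \cdot 13^{2} + 2 \cdot 13^{3}\right) = - 3 \left(-2 - 1\right) 142 + \left(3 - 1014 + 2 \cdot 2197\right) = \left(-3\right) \left(-3\right) 142 + \left(3 - 1014 + 4394\right) = 9 \cdot 142 + 3383 = 1278 + 3383 = 4661$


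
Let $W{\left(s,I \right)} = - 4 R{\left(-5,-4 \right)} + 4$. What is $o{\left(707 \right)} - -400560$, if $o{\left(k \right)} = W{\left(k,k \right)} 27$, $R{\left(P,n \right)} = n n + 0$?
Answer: $398940$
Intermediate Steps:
$R{\left(P,n \right)} = n^{2}$ ($R{\left(P,n \right)} = n^{2} + 0 = n^{2}$)
$W{\left(s,I \right)} = -60$ ($W{\left(s,I \right)} = - 4 \left(-4\right)^{2} + 4 = \left(-4\right) 16 + 4 = -64 + 4 = -60$)
$o{\left(k \right)} = -1620$ ($o{\left(k \right)} = \left(-60\right) 27 = -1620$)
$o{\left(707 \right)} - -400560 = -1620 - -400560 = -1620 + 400560 = 398940$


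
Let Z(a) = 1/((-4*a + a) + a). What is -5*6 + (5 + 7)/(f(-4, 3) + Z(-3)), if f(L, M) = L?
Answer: -762/23 ≈ -33.130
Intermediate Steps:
Z(a) = -1/(2*a) (Z(a) = 1/(-3*a + a) = 1/(-2*a) = -1/(2*a))
-5*6 + (5 + 7)/(f(-4, 3) + Z(-3)) = -5*6 + (5 + 7)/(-4 - ½/(-3)) = -30 + 12/(-4 - ½*(-⅓)) = -30 + 12/(-4 + ⅙) = -30 + 12/(-23/6) = -30 + 12*(-6/23) = -30 - 72/23 = -762/23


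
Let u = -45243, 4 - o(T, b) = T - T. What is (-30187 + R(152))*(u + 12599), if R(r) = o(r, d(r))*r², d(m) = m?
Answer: -2031403476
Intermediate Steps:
o(T, b) = 4 (o(T, b) = 4 - (T - T) = 4 - 1*0 = 4 + 0 = 4)
R(r) = 4*r²
(-30187 + R(152))*(u + 12599) = (-30187 + 4*152²)*(-45243 + 12599) = (-30187 + 4*23104)*(-32644) = (-30187 + 92416)*(-32644) = 62229*(-32644) = -2031403476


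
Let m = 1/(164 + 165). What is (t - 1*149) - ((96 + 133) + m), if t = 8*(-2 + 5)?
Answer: -116467/329 ≈ -354.00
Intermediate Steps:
m = 1/329 ≈ 0.0030395
t = 24 (t = 8*3 = 24)
(t - 1*149) - ((96 + 133) + m) = (24 - 1*149) - ((96 + 133) + 1/329) = (24 - 149) - (229 + 1/329) = -125 - 1*75342/329 = -125 - 75342/329 = -116467/329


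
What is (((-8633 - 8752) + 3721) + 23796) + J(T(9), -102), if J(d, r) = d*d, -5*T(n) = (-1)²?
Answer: 253301/25 ≈ 10132.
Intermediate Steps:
T(n) = -⅕ (T(n) = -⅕*(-1)² = -⅕*1 = -⅕)
J(d, r) = d²
(((-8633 - 8752) + 3721) + 23796) + J(T(9), -102) = (((-8633 - 8752) + 3721) + 23796) + (-⅕)² = ((-17385 + 3721) + 23796) + 1/25 = (-13664 + 23796) + 1/25 = 10132 + 1/25 = 253301/25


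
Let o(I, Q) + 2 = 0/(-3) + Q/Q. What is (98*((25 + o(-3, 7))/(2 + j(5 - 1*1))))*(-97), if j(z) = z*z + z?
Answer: -114072/11 ≈ -10370.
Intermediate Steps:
o(I, Q) = -1 (o(I, Q) = -2 + (0/(-3) + Q/Q) = -2 + (0*(-⅓) + 1) = -2 + (0 + 1) = -2 + 1 = -1)
j(z) = z + z² (j(z) = z² + z = z + z²)
(98*((25 + o(-3, 7))/(2 + j(5 - 1*1))))*(-97) = (98*((25 - 1)/(2 + (5 - 1*1)*(1 + (5 - 1*1)))))*(-97) = (98*(24/(2 + (5 - 1)*(1 + (5 - 1)))))*(-97) = (98*(24/(2 + 4*(1 + 4))))*(-97) = (98*(24/(2 + 4*5)))*(-97) = (98*(24/(2 + 20)))*(-97) = (98*(24/22))*(-97) = (98*(24*(1/22)))*(-97) = (98*(12/11))*(-97) = (1176/11)*(-97) = -114072/11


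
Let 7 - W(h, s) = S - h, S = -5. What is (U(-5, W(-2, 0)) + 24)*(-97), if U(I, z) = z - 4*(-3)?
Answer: -4462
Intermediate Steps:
W(h, s) = 12 + h (W(h, s) = 7 - (-5 - h) = 7 + (5 + h) = 12 + h)
U(I, z) = 12 + z (U(I, z) = z + 12 = 12 + z)
(U(-5, W(-2, 0)) + 24)*(-97) = ((12 + (12 - 2)) + 24)*(-97) = ((12 + 10) + 24)*(-97) = (22 + 24)*(-97) = 46*(-97) = -4462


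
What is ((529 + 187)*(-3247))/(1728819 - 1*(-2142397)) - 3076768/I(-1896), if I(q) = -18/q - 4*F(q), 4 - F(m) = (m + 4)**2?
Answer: -3570764637485911/4379013315936372 ≈ -0.81543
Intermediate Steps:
F(m) = 4 - (4 + m)**2 (F(m) = 4 - (m + 4)**2 = 4 - (4 + m)**2)
I(q) = -16 - 18/q + 4*(4 + q)**2 (I(q) = -18/q - 4*(4 - (4 + q)**2) = -18/q + (-16 + 4*(4 + q)**2) = -16 - 18/q + 4*(4 + q)**2)
((529 + 187)*(-3247))/(1728819 - 1*(-2142397)) - 3076768/I(-1896) = ((529 + 187)*(-3247))/(1728819 - 1*(-2142397)) - 3076768/(-16 - 18/(-1896) + 4*(4 - 1896)**2) = (716*(-3247))/(1728819 + 2142397) - 3076768/(-16 - 18*(-1/1896) + 4*(-1892)**2) = -2324852/3871216 - 3076768/(-16 + 3/316 + 4*3579664) = -2324852*1/3871216 - 3076768/(-16 + 3/316 + 14318656) = -581213/967804 - 3076768/4524690243/316 = -581213/967804 - 3076768*316/4524690243 = -581213/967804 - 972258688/4524690243 = -3570764637485911/4379013315936372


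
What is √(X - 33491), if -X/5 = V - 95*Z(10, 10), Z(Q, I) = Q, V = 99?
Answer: 2*I*√7309 ≈ 170.99*I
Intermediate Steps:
X = 4255 (X = -5*(99 - 95*10) = -5*(99 - 950) = -5*(-851) = 4255)
√(X - 33491) = √(4255 - 33491) = √(-29236) = 2*I*√7309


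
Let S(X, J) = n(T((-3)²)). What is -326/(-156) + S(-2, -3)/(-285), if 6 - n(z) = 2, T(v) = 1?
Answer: 5127/2470 ≈ 2.0757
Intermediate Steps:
n(z) = 4 (n(z) = 6 - 1*2 = 6 - 2 = 4)
S(X, J) = 4
-326/(-156) + S(-2, -3)/(-285) = -326/(-156) + 4/(-285) = -326*(-1/156) + 4*(-1/285) = 163/78 - 4/285 = 5127/2470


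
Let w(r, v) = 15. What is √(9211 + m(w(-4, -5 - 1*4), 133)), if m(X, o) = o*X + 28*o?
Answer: √14930 ≈ 122.19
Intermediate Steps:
m(X, o) = 28*o + X*o (m(X, o) = X*o + 28*o = 28*o + X*o)
√(9211 + m(w(-4, -5 - 1*4), 133)) = √(9211 + 133*(28 + 15)) = √(9211 + 133*43) = √(9211 + 5719) = √14930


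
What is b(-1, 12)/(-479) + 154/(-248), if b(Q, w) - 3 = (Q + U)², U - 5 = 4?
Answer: -45191/59396 ≈ -0.76084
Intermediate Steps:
U = 9 (U = 5 + 4 = 9)
b(Q, w) = 3 + (9 + Q)² (b(Q, w) = 3 + (Q + 9)² = 3 + (9 + Q)²)
b(-1, 12)/(-479) + 154/(-248) = (3 + (9 - 1)²)/(-479) + 154/(-248) = (3 + 8²)*(-1/479) + 154*(-1/248) = (3 + 64)*(-1/479) - 77/124 = 67*(-1/479) - 77/124 = -67/479 - 77/124 = -45191/59396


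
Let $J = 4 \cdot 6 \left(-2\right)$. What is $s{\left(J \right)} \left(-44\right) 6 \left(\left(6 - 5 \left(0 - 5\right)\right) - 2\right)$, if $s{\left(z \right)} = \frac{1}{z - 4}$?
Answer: $\frac{1914}{13} \approx 147.23$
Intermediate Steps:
$J = -48$ ($J = 24 \left(-2\right) = -48$)
$s{\left(z \right)} = \frac{1}{-4 + z}$
$s{\left(J \right)} \left(-44\right) 6 \left(\left(6 - 5 \left(0 - 5\right)\right) - 2\right) = \frac{1}{-4 - 48} \left(-44\right) 6 \left(\left(6 - 5 \left(0 - 5\right)\right) - 2\right) = \frac{1}{-52} \left(-44\right) 6 \left(\left(6 - 5 \left(0 - 5\right)\right) - 2\right) = \left(- \frac{1}{52}\right) \left(-44\right) 6 \left(\left(6 - -25\right) - 2\right) = \frac{11 \cdot 6 \left(\left(6 + 25\right) - 2\right)}{13} = \frac{11 \cdot 6 \left(31 - 2\right)}{13} = \frac{11 \cdot 6 \cdot 29}{13} = \frac{11}{13} \cdot 174 = \frac{1914}{13}$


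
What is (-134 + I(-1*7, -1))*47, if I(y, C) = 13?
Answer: -5687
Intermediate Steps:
(-134 + I(-1*7, -1))*47 = (-134 + 13)*47 = -121*47 = -5687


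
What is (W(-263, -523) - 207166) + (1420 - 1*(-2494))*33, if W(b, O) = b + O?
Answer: -78790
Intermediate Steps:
W(b, O) = O + b
(W(-263, -523) - 207166) + (1420 - 1*(-2494))*33 = ((-523 - 263) - 207166) + (1420 - 1*(-2494))*33 = (-786 - 207166) + (1420 + 2494)*33 = -207952 + 3914*33 = -207952 + 129162 = -78790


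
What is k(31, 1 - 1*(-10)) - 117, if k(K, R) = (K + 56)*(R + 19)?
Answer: 2493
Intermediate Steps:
k(K, R) = (19 + R)*(56 + K) (k(K, R) = (56 + K)*(19 + R) = (19 + R)*(56 + K))
k(31, 1 - 1*(-10)) - 117 = (1064 + 19*31 + 56*(1 - 1*(-10)) + 31*(1 - 1*(-10))) - 117 = (1064 + 589 + 56*(1 + 10) + 31*(1 + 10)) - 117 = (1064 + 589 + 56*11 + 31*11) - 117 = (1064 + 589 + 616 + 341) - 117 = 2610 - 117 = 2493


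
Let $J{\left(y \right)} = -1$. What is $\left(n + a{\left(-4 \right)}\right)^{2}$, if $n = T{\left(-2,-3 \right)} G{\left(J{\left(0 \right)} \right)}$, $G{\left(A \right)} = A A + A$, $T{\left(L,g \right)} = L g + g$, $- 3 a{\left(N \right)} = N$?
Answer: $\frac{16}{9} \approx 1.7778$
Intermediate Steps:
$a{\left(N \right)} = - \frac{N}{3}$
$T{\left(L,g \right)} = g + L g$
$G{\left(A \right)} = A + A^{2}$ ($G{\left(A \right)} = A^{2} + A = A + A^{2}$)
$n = 0$ ($n = - 3 \left(1 - 2\right) \left(- (1 - 1)\right) = \left(-3\right) \left(-1\right) \left(\left(-1\right) 0\right) = 3 \cdot 0 = 0$)
$\left(n + a{\left(-4 \right)}\right)^{2} = \left(0 - - \frac{4}{3}\right)^{2} = \left(0 + \frac{4}{3}\right)^{2} = \left(\frac{4}{3}\right)^{2} = \frac{16}{9}$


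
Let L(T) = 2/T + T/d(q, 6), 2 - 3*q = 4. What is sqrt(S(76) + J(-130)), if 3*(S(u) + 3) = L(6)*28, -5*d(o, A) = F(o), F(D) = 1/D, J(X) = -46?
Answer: sqrt(1267)/3 ≈ 11.865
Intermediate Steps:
q = -2/3 (q = 2/3 - 1/3*4 = 2/3 - 4/3 = -2/3 ≈ -0.66667)
F(D) = 1/D
d(o, A) = -1/(5*o)
L(T) = 2/T + 10*T/3 (L(T) = 2/T + T/((-1/(5*(-2/3)))) = 2/T + T/((-1/5*(-3/2))) = 2/T + T/(3/10) = 2/T + T*(10/3) = 2/T + 10*T/3)
S(u) = 1681/9 (S(u) = -3 + ((2/6 + (10/3)*6)*28)/3 = -3 + ((2*(1/6) + 20)*28)/3 = -3 + ((1/3 + 20)*28)/3 = -3 + ((61/3)*28)/3 = -3 + (1/3)*(1708/3) = -3 + 1708/9 = 1681/9)
sqrt(S(76) + J(-130)) = sqrt(1681/9 - 46) = sqrt(1267/9) = sqrt(1267)/3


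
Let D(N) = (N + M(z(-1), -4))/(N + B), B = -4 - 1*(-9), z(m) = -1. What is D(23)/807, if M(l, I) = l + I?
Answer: 3/3766 ≈ 0.00079660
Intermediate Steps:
B = 5 (B = -4 + 9 = 5)
M(l, I) = I + l
D(N) = (-5 + N)/(5 + N) (D(N) = (N + (-4 - 1))/(N + 5) = (N - 5)/(5 + N) = (-5 + N)/(5 + N))
D(23)/807 = ((-5 + 23)/(5 + 23))/807 = (18/28)*(1/807) = ((1/28)*18)*(1/807) = (9/14)*(1/807) = 3/3766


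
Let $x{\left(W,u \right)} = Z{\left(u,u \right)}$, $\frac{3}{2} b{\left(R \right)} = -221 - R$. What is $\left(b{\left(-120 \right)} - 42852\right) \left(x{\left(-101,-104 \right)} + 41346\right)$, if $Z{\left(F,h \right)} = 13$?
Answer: $- \frac{5325302122}{3} \approx -1.7751 \cdot 10^{9}$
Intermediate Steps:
$b{\left(R \right)} = - \frac{442}{3} - \frac{2 R}{3}$ ($b{\left(R \right)} = \frac{2 \left(-221 - R\right)}{3} = - \frac{442}{3} - \frac{2 R}{3}$)
$x{\left(W,u \right)} = 13$
$\left(b{\left(-120 \right)} - 42852\right) \left(x{\left(-101,-104 \right)} + 41346\right) = \left(\left(- \frac{442}{3} - -80\right) - 42852\right) \left(13 + 41346\right) = \left(\left(- \frac{442}{3} + 80\right) - 42852\right) 41359 = \left(- \frac{202}{3} - 42852\right) 41359 = \left(- \frac{128758}{3}\right) 41359 = - \frac{5325302122}{3}$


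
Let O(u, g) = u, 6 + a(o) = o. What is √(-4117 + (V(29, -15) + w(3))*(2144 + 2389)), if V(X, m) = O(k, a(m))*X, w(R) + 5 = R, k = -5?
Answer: 2*I*√167617 ≈ 818.82*I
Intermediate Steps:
a(o) = -6 + o
w(R) = -5 + R
V(X, m) = -5*X
√(-4117 + (V(29, -15) + w(3))*(2144 + 2389)) = √(-4117 + (-5*29 + (-5 + 3))*(2144 + 2389)) = √(-4117 + (-145 - 2)*4533) = √(-4117 - 147*4533) = √(-4117 - 666351) = √(-670468) = 2*I*√167617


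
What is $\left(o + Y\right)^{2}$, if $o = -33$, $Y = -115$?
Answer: $21904$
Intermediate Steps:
$\left(o + Y\right)^{2} = \left(-33 - 115\right)^{2} = \left(-148\right)^{2} = 21904$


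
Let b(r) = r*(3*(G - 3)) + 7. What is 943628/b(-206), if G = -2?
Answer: 943628/3097 ≈ 304.69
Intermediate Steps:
b(r) = 7 - 15*r (b(r) = r*(3*(-2 - 3)) + 7 = r*(3*(-5)) + 7 = r*(-15) + 7 = -15*r + 7 = 7 - 15*r)
943628/b(-206) = 943628/(7 - 15*(-206)) = 943628/(7 + 3090) = 943628/3097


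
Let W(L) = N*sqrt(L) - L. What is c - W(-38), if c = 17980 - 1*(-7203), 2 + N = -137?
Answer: 25145 + 139*I*sqrt(38) ≈ 25145.0 + 856.85*I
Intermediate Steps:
N = -139 (N = -2 - 137 = -139)
W(L) = -L - 139*sqrt(L) (W(L) = -139*sqrt(L) - L = -L - 139*sqrt(L))
c = 25183 (c = 17980 + 7203 = 25183)
c - W(-38) = 25183 - (-1*(-38) - 139*I*sqrt(38)) = 25183 - (38 - 139*I*sqrt(38)) = 25183 + (-38 + 139*I*sqrt(38)) = 25145 + 139*I*sqrt(38)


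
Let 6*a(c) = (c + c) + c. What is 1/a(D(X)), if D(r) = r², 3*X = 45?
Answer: 2/225 ≈ 0.0088889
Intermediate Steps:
X = 15 (X = (⅓)*45 = 15)
a(c) = c/2 (a(c) = ((c + c) + c)/6 = (2*c + c)/6 = (3*c)/6 = c/2)
1/a(D(X)) = 1/((½)*15²) = 1/((½)*225) = 1/(225/2) = 2/225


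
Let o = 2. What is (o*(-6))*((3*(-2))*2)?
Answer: 144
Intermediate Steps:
(o*(-6))*((3*(-2))*2) = (2*(-6))*((3*(-2))*2) = -(-72)*2 = -12*(-12) = 144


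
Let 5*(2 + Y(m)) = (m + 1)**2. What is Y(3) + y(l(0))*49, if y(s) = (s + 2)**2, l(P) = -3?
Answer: 251/5 ≈ 50.200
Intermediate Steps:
y(s) = (2 + s)**2
Y(m) = -2 + (1 + m)**2/5 (Y(m) = -2 + (m + 1)**2/5 = -2 + (1 + m)**2/5)
Y(3) + y(l(0))*49 = (-2 + (1 + 3)**2/5) + (2 - 3)**2*49 = (-2 + (1/5)*4**2) + (-1)**2*49 = (-2 + (1/5)*16) + 1*49 = (-2 + 16/5) + 49 = 6/5 + 49 = 251/5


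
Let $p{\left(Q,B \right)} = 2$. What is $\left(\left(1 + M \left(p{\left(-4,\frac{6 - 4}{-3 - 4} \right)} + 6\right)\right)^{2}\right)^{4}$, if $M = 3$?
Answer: $152587890625$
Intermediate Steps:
$\left(\left(1 + M \left(p{\left(-4,\frac{6 - 4}{-3 - 4} \right)} + 6\right)\right)^{2}\right)^{4} = \left(\left(1 + 3 \left(2 + 6\right)\right)^{2}\right)^{4} = \left(\left(1 + 3 \cdot 8\right)^{2}\right)^{4} = \left(\left(1 + 24\right)^{2}\right)^{4} = \left(25^{2}\right)^{4} = 625^{4} = 152587890625$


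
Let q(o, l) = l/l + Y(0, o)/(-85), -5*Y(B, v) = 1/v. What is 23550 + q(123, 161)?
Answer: 1231128526/52275 ≈ 23551.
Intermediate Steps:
Y(B, v) = -1/(5*v)
q(o, l) = 1 + 1/(425*o) (q(o, l) = l/l - 1/(5*o)/(-85) = 1 - 1/(5*o)*(-1/85) = 1 + 1/(425*o))
23550 + q(123, 161) = 23550 + (1/425 + 123)/123 = 23550 + (1/123)*(52276/425) = 23550 + 52276/52275 = 1231128526/52275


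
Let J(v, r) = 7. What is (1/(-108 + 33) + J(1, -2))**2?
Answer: 274576/5625 ≈ 48.814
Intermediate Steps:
(1/(-108 + 33) + J(1, -2))**2 = (1/(-108 + 33) + 7)**2 = (1/(-75) + 7)**2 = (-1/75 + 7)**2 = (524/75)**2 = 274576/5625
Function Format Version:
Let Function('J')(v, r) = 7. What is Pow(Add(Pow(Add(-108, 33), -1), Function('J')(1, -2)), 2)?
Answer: Rational(274576, 5625) ≈ 48.814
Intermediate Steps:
Pow(Add(Pow(Add(-108, 33), -1), Function('J')(1, -2)), 2) = Pow(Add(Pow(Add(-108, 33), -1), 7), 2) = Pow(Add(Pow(-75, -1), 7), 2) = Pow(Add(Rational(-1, 75), 7), 2) = Pow(Rational(524, 75), 2) = Rational(274576, 5625)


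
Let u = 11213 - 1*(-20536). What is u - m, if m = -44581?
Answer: 76330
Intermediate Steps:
u = 31749 (u = 11213 + 20536 = 31749)
u - m = 31749 - 1*(-44581) = 31749 + 44581 = 76330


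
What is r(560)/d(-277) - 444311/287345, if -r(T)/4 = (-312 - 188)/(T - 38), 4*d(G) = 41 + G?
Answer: -7129290089/4424825655 ≈ -1.6112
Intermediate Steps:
d(G) = 41/4 + G/4 (d(G) = (41 + G)/4 = 41/4 + G/4)
r(T) = 2000/(-38 + T) (r(T) = -4*(-312 - 188)/(T - 38) = -(-2000)/(-38 + T) = 2000/(-38 + T))
r(560)/d(-277) - 444311/287345 = (2000/(-38 + 560))/(41/4 + (¼)*(-277)) - 444311/287345 = (2000/522)/(41/4 - 277/4) - 444311*1/287345 = (2000*(1/522))/(-59) - 444311/287345 = (1000/261)*(-1/59) - 444311/287345 = -1000/15399 - 444311/287345 = -7129290089/4424825655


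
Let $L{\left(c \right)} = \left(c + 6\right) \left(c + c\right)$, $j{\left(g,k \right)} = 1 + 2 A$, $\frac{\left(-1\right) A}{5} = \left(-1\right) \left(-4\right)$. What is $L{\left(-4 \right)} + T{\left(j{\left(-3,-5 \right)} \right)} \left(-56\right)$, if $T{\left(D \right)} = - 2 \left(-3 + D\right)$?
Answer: $-4720$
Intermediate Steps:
$A = -20$ ($A = - 5 \left(\left(-1\right) \left(-4\right)\right) = \left(-5\right) 4 = -20$)
$j{\left(g,k \right)} = -39$ ($j{\left(g,k \right)} = 1 + 2 \left(-20\right) = 1 - 40 = -39$)
$T{\left(D \right)} = 6 - 2 D$
$L{\left(c \right)} = 2 c \left(6 + c\right)$ ($L{\left(c \right)} = \left(6 + c\right) 2 c = 2 c \left(6 + c\right)$)
$L{\left(-4 \right)} + T{\left(j{\left(-3,-5 \right)} \right)} \left(-56\right) = 2 \left(-4\right) \left(6 - 4\right) + \left(6 - -78\right) \left(-56\right) = 2 \left(-4\right) 2 + \left(6 + 78\right) \left(-56\right) = -16 + 84 \left(-56\right) = -16 - 4704 = -4720$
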